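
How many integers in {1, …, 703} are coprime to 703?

648

Factor: 703 = 19 · 37.
φ(703) = (19−1) · (37−1) = 18 · 36 = 648.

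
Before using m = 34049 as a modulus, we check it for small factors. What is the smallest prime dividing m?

34049 is odd.
Digit sum 20, not divisible by 3.
Ends in 9: not divisible by 5.
7: 34049 = 7·4864 + 1
11: 34049 = 11·3095 + 4
13: 34049 = 13·2619 + 2
17: 34049 = 17·2002 + 15
19: 34049 = 19·1792 + 1
23: 34049 = 23·1480 + 9
29: 34049 = 29·1174 + 3
31: 34049 = 31·1098 + 11
37: 34049 = 37·920 + 9
41: 34049 = 41·830 + 19
43: 34049 = 43·791 + 36
47: 34049 = 47·724 + 21
53: 34049 = 53·642 + 23
59: 34049 = 59·577 + 6
61: 34049 = 61·558 + 11
67: 34049 = 67·508 + 13
71: 34049 = 71·479 + 40
73: 34049 = 73·466 + 31
79: 34049 = 79·431

79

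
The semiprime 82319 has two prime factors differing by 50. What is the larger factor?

313

Since p = q + 50, we have 82319 = q(q + 50), so q² + 50q − 82319 = 0.
Discriminant: 50² + 4·82319 = 2500 + 329276 = 331776; √331776 = 576.
q = (−50 + 576)/2 = 263, and p = q + 50 = 313.
Check: 263 · 313 = 82319.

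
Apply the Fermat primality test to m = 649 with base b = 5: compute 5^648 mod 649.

4

5^1 ≡ 5 (mod 649)
5^2 ≡ 5^2 = 25 ≡ 25 (mod 649)
5^4 ≡ 25^2 = 625 ≡ 625 (mod 649)
5^8 ≡ 625^2 = 390625 ≡ 576 (mod 649)
5^16 ≡ 576^2 = 331776 ≡ 137 (mod 649)
5^32 ≡ 137^2 = 18769 ≡ 597 (mod 649)
5^64 ≡ 597^2 = 356409 ≡ 108 (mod 649)
5^128 ≡ 108^2 = 11664 ≡ 631 (mod 649)
5^256 ≡ 631^2 = 398161 ≡ 324 (mod 649)
5^512 ≡ 324^2 = 104976 ≡ 487 (mod 649)
648 = 512 + 128 + 8 in binary powers of 2.
So 5^648 ≡ 487 · 631 · 576 ≡ 4 (mod 649).
Since 4 ≠ 1, base 5 is a Fermat witness: 649 is composite.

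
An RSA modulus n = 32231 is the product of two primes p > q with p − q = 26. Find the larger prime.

Since p = q + 26, we have 32231 = q(q + 26), so q² + 26q − 32231 = 0.
Discriminant: 26² + 4·32231 = 676 + 128924 = 129600; √129600 = 360.
q = (−26 + 360)/2 = 167, and p = q + 26 = 193.
Check: 167 · 193 = 32231.

193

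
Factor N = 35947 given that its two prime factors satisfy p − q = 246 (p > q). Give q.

103

Since p = q + 246, we have 35947 = q(q + 246), so q² + 246q − 35947 = 0.
Discriminant: 246² + 4·35947 = 60516 + 143788 = 204304; √204304 = 452.
q = (−246 + 452)/2 = 103, and p = q + 246 = 349.
Check: 103 · 349 = 35947.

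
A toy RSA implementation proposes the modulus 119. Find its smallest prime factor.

119 is odd.
Digit sum 11, not divisible by 3.
Ends in 9: not divisible by 5.
7: 119 = 7·17

7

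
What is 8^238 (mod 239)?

1

8^1 ≡ 8 (mod 239)
8^2 ≡ 8^2 = 64 ≡ 64 (mod 239)
8^4 ≡ 64^2 = 4096 ≡ 33 (mod 239)
8^8 ≡ 33^2 = 1089 ≡ 133 (mod 239)
8^16 ≡ 133^2 = 17689 ≡ 3 (mod 239)
8^32 ≡ 3^2 = 9 ≡ 9 (mod 239)
8^64 ≡ 9^2 = 81 ≡ 81 (mod 239)
8^128 ≡ 81^2 = 6561 ≡ 108 (mod 239)
238 = 128 + 64 + 32 + 8 + 4 + 2 in binary powers of 2.
So 8^238 ≡ 108 · 81 · 9 · 133 · 33 · 64 ≡ 1 (mod 239).
Since the result is 1, base 8 gives no evidence that 239 is composite.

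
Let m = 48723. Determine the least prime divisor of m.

3

48723 is odd.
Digit sum 24, divisible by 3.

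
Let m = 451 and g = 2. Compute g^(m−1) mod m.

2^1 ≡ 2 (mod 451)
2^2 ≡ 2^2 = 4 ≡ 4 (mod 451)
2^4 ≡ 4^2 = 16 ≡ 16 (mod 451)
2^8 ≡ 16^2 = 256 ≡ 256 (mod 451)
2^16 ≡ 256^2 = 65536 ≡ 141 (mod 451)
2^32 ≡ 141^2 = 19881 ≡ 37 (mod 451)
2^64 ≡ 37^2 = 1369 ≡ 16 (mod 451)
2^128 ≡ 16^2 = 256 ≡ 256 (mod 451)
2^256 ≡ 256^2 = 65536 ≡ 141 (mod 451)
450 = 256 + 128 + 64 + 2 in binary powers of 2.
So 2^450 ≡ 141 · 256 · 16 · 4 ≡ 122 (mod 451).
Since 122 ≠ 1, base 2 is a Fermat witness: 451 is composite.

122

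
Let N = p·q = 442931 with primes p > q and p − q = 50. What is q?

Since p = q + 50, we have 442931 = q(q + 50), so q² + 50q − 442931 = 0.
Discriminant: 50² + 4·442931 = 2500 + 1771724 = 1774224; √1774224 = 1332.
q = (−50 + 1332)/2 = 641, and p = q + 50 = 691.
Check: 641 · 691 = 442931.

641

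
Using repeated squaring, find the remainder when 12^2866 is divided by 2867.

683

12^1 ≡ 12 (mod 2867)
12^2 ≡ 12^2 = 144 ≡ 144 (mod 2867)
12^4 ≡ 144^2 = 20736 ≡ 667 (mod 2867)
12^8 ≡ 667^2 = 444889 ≡ 504 (mod 2867)
12^16 ≡ 504^2 = 254016 ≡ 1720 (mod 2867)
12^32 ≡ 1720^2 = 2958400 ≡ 2523 (mod 2867)
12^64 ≡ 2523^2 = 6365529 ≡ 789 (mod 2867)
12^128 ≡ 789^2 = 622521 ≡ 382 (mod 2867)
12^256 ≡ 382^2 = 145924 ≡ 2574 (mod 2867)
12^512 ≡ 2574^2 = 6625476 ≡ 2706 (mod 2867)
12^1024 ≡ 2706^2 = 7322436 ≡ 118 (mod 2867)
12^2048 ≡ 118^2 = 13924 ≡ 2456 (mod 2867)
2866 = 2048 + 512 + 256 + 32 + 16 + 2 in binary powers of 2.
So 12^2866 ≡ 2456 · 2706 · 2574 · 2523 · 1720 · 144 ≡ 683 (mod 2867).
Since 683 ≠ 1, base 12 is a Fermat witness: 2867 is composite.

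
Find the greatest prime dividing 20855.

97

20855 = 5 · 4171
4171 = 43 · 97
97 is prime.
So 20855 = 5 · 43 · 97; the largest prime factor is 97.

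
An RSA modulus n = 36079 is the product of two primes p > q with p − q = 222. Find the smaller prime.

Since p = q + 222, we have 36079 = q(q + 222), so q² + 222q − 36079 = 0.
Discriminant: 222² + 4·36079 = 49284 + 144316 = 193600; √193600 = 440.
q = (−222 + 440)/2 = 109, and p = q + 222 = 331.
Check: 109 · 331 = 36079.

109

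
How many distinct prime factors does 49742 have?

49742 = 2 · 24871
24871 = 7 · 3553
3553 = 11 · 323
323 = 17 · 19
49742 = 2 · 7 · 11 · 17 · 19, which has 5 distinct prime factors.

5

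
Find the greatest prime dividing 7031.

7031 = 79 · 89
89 is prime.
So 7031 = 79 · 89; the largest prime factor is 89.

89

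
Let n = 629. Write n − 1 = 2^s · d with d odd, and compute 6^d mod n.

629 − 1 = 628 = 2^2 · 157, so d = 157.
6^1 ≡ 6 (mod 629)
6^2 ≡ 6^2 = 36 ≡ 36 (mod 629)
6^4 ≡ 36^2 = 1296 ≡ 38 (mod 629)
6^8 ≡ 38^2 = 1444 ≡ 186 (mod 629)
6^16 ≡ 186^2 = 34596 ≡ 1 (mod 629)
6^32 ≡ 1^2 = 1 ≡ 1 (mod 629)
6^64 ≡ 1^2 = 1 ≡ 1 (mod 629)
6^128 ≡ 1^2 = 1 ≡ 1 (mod 629)
157 = 128 + 16 + 8 + 4 + 1 in binary powers of 2.
So 6^157 ≡ 1 · 1 · 186 · 38 · 6 ≡ 265 (mod 629).
Squaring chain: 265 → 406; never reaches −1, so base 6 is a Miller–Rabin witness that 629 is composite.

265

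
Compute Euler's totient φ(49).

42

Factor: 49 = 7^2.
φ(49) = 7^1·(7−1) = 42.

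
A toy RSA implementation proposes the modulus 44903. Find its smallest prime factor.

44903 is odd.
Digit sum 20, not divisible by 3.
Ends in 3: not divisible by 5.
7: 44903 = 7·6414 + 5
11: 44903 = 11·4082 + 1
13: 44903 = 13·3454 + 1
17: 44903 = 17·2641 + 6
19: 44903 = 19·2363 + 6
23: 44903 = 23·1952 + 7
29: 44903 = 29·1548 + 11
31: 44903 = 31·1448 + 15
37: 44903 = 37·1213 + 22
41: 44903 = 41·1095 + 8
43: 44903 = 43·1044 + 11
47: 44903 = 47·955 + 18
53: 44903 = 53·847 + 12
59: 44903 = 59·761 + 4
61: 44903 = 61·736 + 7
67: 44903 = 67·670 + 13
71: 44903 = 71·632 + 31
73: 44903 = 73·615 + 8
79: 44903 = 79·568 + 31
83: 44903 = 83·541

83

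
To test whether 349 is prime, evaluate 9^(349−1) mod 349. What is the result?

1

9^1 ≡ 9 (mod 349)
9^2 ≡ 9^2 = 81 ≡ 81 (mod 349)
9^4 ≡ 81^2 = 6561 ≡ 279 (mod 349)
9^8 ≡ 279^2 = 77841 ≡ 14 (mod 349)
9^16 ≡ 14^2 = 196 ≡ 196 (mod 349)
9^32 ≡ 196^2 = 38416 ≡ 26 (mod 349)
9^64 ≡ 26^2 = 676 ≡ 327 (mod 349)
9^128 ≡ 327^2 = 106929 ≡ 135 (mod 349)
9^256 ≡ 135^2 = 18225 ≡ 77 (mod 349)
348 = 256 + 64 + 16 + 8 + 4 in binary powers of 2.
So 9^348 ≡ 77 · 327 · 196 · 14 · 279 ≡ 1 (mod 349).
Since the result is 1, base 9 gives no evidence that 349 is composite.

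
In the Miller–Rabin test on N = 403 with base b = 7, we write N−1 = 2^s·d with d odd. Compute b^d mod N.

190

403 − 1 = 402 = 2^1 · 201, so d = 201.
7^1 ≡ 7 (mod 403)
7^2 ≡ 7^2 = 49 ≡ 49 (mod 403)
7^4 ≡ 49^2 = 2401 ≡ 386 (mod 403)
7^8 ≡ 386^2 = 148996 ≡ 289 (mod 403)
7^16 ≡ 289^2 = 83521 ≡ 100 (mod 403)
7^32 ≡ 100^2 = 10000 ≡ 328 (mod 403)
7^64 ≡ 328^2 = 107584 ≡ 386 (mod 403)
7^128 ≡ 386^2 = 148996 ≡ 289 (mod 403)
201 = 128 + 64 + 8 + 1 in binary powers of 2.
So 7^201 ≡ 289 · 386 · 289 · 7 ≡ 190 (mod 403).
Squaring chain: 190; never reaches −1, so base 7 is a Miller–Rabin witness that 403 is composite.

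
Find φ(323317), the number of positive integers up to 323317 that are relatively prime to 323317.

Factor: 323317 = 43 · 73 · 103.
φ(323317) = (43−1) · (73−1) · (103−1) = 42 · 72 · 102 = 308448.

308448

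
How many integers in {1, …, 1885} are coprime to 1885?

Factor: 1885 = 5 · 13 · 29.
φ(1885) = (5−1) · (13−1) · (29−1) = 4 · 12 · 28 = 1344.

1344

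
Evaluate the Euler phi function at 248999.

Factor: 248999 = 17 · 97 · 151.
φ(248999) = (17−1) · (97−1) · (151−1) = 16 · 96 · 150 = 230400.

230400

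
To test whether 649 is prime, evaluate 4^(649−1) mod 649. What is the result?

559

4^1 ≡ 4 (mod 649)
4^2 ≡ 4^2 = 16 ≡ 16 (mod 649)
4^4 ≡ 16^2 = 256 ≡ 256 (mod 649)
4^8 ≡ 256^2 = 65536 ≡ 636 (mod 649)
4^16 ≡ 636^2 = 404496 ≡ 169 (mod 649)
4^32 ≡ 169^2 = 28561 ≡ 5 (mod 649)
4^64 ≡ 5^2 = 25 ≡ 25 (mod 649)
4^128 ≡ 25^2 = 625 ≡ 625 (mod 649)
4^256 ≡ 625^2 = 390625 ≡ 576 (mod 649)
4^512 ≡ 576^2 = 331776 ≡ 137 (mod 649)
648 = 512 + 128 + 8 in binary powers of 2.
So 4^648 ≡ 137 · 625 · 636 ≡ 559 (mod 649).
Since 559 ≠ 1, base 4 is a Fermat witness: 649 is composite.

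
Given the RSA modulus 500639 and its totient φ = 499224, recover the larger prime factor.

733

φ(n) = (p−1)(q−1) = n − (p+q) + 1, so p + q = 500639 − 499224 + 1 = 1416.
p and q are the roots of t² − 1416t + 500639 = 0.
Discriminant: 1416² − 4·500639 = 2005056 − 2002556 = 2500; √2500 = 50.
q = (1416 − 50)/2 = 683, p = (1416 + 50)/2 = 733.
Check: 683 · 733 = 500639.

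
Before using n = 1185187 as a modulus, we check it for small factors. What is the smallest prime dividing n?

1185187 is odd.
Digit sum 31, not divisible by 3.
Ends in 7: not divisible by 5.
7: 1185187 = 7·169312 + 3
11: 1185187 = 11·107744 + 3
13: 1185187 = 13·91168 + 3
17: 1185187 = 17·69716 + 15
19: 1185187 = 19·62378 + 5
23: 1185187 = 23·51529 + 20
29: 1185187 = 29·40868 + 15
31: 1185187 = 31·38231 + 26
37: 1185187 = 37·32032 + 3
41: 1185187 = 41·28907

41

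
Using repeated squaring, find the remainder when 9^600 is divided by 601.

9^1 ≡ 9 (mod 601)
9^2 ≡ 9^2 = 81 ≡ 81 (mod 601)
9^4 ≡ 81^2 = 6561 ≡ 551 (mod 601)
9^8 ≡ 551^2 = 303601 ≡ 96 (mod 601)
9^16 ≡ 96^2 = 9216 ≡ 201 (mod 601)
9^32 ≡ 201^2 = 40401 ≡ 134 (mod 601)
9^64 ≡ 134^2 = 17956 ≡ 527 (mod 601)
9^128 ≡ 527^2 = 277729 ≡ 67 (mod 601)
9^256 ≡ 67^2 = 4489 ≡ 282 (mod 601)
9^512 ≡ 282^2 = 79524 ≡ 192 (mod 601)
600 = 512 + 64 + 16 + 8 in binary powers of 2.
So 9^600 ≡ 192 · 527 · 201 · 96 ≡ 1 (mod 601).
Since the result is 1, base 9 gives no evidence that 601 is composite.

1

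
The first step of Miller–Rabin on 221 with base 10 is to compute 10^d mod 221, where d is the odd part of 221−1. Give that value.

192

221 − 1 = 220 = 2^2 · 55, so d = 55.
10^1 ≡ 10 (mod 221)
10^2 ≡ 10^2 = 100 ≡ 100 (mod 221)
10^4 ≡ 100^2 = 10000 ≡ 55 (mod 221)
10^8 ≡ 55^2 = 3025 ≡ 152 (mod 221)
10^16 ≡ 152^2 = 23104 ≡ 120 (mod 221)
10^32 ≡ 120^2 = 14400 ≡ 35 (mod 221)
55 = 32 + 16 + 4 + 2 + 1 in binary powers of 2.
So 10^55 ≡ 35 · 120 · 55 · 100 · 10 ≡ 192 (mod 221).
Squaring chain: 192 → 178; never reaches −1, so base 10 is a Miller–Rabin witness that 221 is composite.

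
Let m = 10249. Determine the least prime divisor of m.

37

10249 is odd.
Digit sum 16, not divisible by 3.
Ends in 9: not divisible by 5.
7: 10249 = 7·1464 + 1
11: 10249 = 11·931 + 8
13: 10249 = 13·788 + 5
17: 10249 = 17·602 + 15
19: 10249 = 19·539 + 8
23: 10249 = 23·445 + 14
29: 10249 = 29·353 + 12
31: 10249 = 31·330 + 19
37: 10249 = 37·277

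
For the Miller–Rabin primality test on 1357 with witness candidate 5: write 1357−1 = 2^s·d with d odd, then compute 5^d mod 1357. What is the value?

724

1357 − 1 = 1356 = 2^2 · 339, so d = 339.
5^1 ≡ 5 (mod 1357)
5^2 ≡ 5^2 = 25 ≡ 25 (mod 1357)
5^4 ≡ 25^2 = 625 ≡ 625 (mod 1357)
5^8 ≡ 625^2 = 390625 ≡ 1166 (mod 1357)
5^16 ≡ 1166^2 = 1359556 ≡ 1199 (mod 1357)
5^32 ≡ 1199^2 = 1437601 ≡ 538 (mod 1357)
5^64 ≡ 538^2 = 289444 ≡ 403 (mod 1357)
5^128 ≡ 403^2 = 162409 ≡ 926 (mod 1357)
5^256 ≡ 926^2 = 857476 ≡ 1209 (mod 1357)
339 = 256 + 64 + 16 + 2 + 1 in binary powers of 2.
So 5^339 ≡ 1209 · 403 · 1199 · 25 · 5 ≡ 724 (mod 1357).
Squaring chain: 724 → 374; never reaches −1, so base 5 is a Miller–Rabin witness that 1357 is composite.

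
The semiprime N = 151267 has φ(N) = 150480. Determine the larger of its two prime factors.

φ(n) = (p−1)(q−1) = n − (p+q) + 1, so p + q = 151267 − 150480 + 1 = 788.
p and q are the roots of t² − 788t + 151267 = 0.
Discriminant: 788² − 4·151267 = 620944 − 605068 = 15876; √15876 = 126.
q = (788 − 126)/2 = 331, p = (788 + 126)/2 = 457.
Check: 331 · 457 = 151267.

457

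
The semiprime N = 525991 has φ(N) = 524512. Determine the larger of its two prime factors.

φ(n) = (p−1)(q−1) = n − (p+q) + 1, so p + q = 525991 − 524512 + 1 = 1480.
p and q are the roots of t² − 1480t + 525991 = 0.
Discriminant: 1480² − 4·525991 = 2190400 − 2103964 = 86436; √86436 = 294.
q = (1480 − 294)/2 = 593, p = (1480 + 294)/2 = 887.
Check: 593 · 887 = 525991.

887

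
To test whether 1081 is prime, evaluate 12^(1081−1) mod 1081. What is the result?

12^1 ≡ 12 (mod 1081)
12^2 ≡ 12^2 = 144 ≡ 144 (mod 1081)
12^4 ≡ 144^2 = 20736 ≡ 197 (mod 1081)
12^8 ≡ 197^2 = 38809 ≡ 974 (mod 1081)
12^16 ≡ 974^2 = 948676 ≡ 639 (mod 1081)
12^32 ≡ 639^2 = 408321 ≡ 784 (mod 1081)
12^64 ≡ 784^2 = 614656 ≡ 648 (mod 1081)
12^128 ≡ 648^2 = 419904 ≡ 476 (mod 1081)
12^256 ≡ 476^2 = 226576 ≡ 647 (mod 1081)
12^512 ≡ 647^2 = 418609 ≡ 262 (mod 1081)
12^1024 ≡ 262^2 = 68644 ≡ 541 (mod 1081)
1080 = 1024 + 32 + 16 + 8 in binary powers of 2.
So 12^1080 ≡ 541 · 784 · 639 · 974 ≡ 98 (mod 1081).
Since 98 ≠ 1, base 12 is a Fermat witness: 1081 is composite.

98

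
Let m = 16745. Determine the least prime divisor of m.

16745 is odd.
Digit sum 23, not divisible by 3.
Ends in 5: divisible by 5.

5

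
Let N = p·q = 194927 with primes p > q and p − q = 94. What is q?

397

Since p = q + 94, we have 194927 = q(q + 94), so q² + 94q − 194927 = 0.
Discriminant: 94² + 4·194927 = 8836 + 779708 = 788544; √788544 = 888.
q = (−94 + 888)/2 = 397, and p = q + 94 = 491.
Check: 397 · 491 = 194927.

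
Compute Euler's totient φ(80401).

74880

Factor: 80401 = 37 · 41 · 53.
φ(80401) = (37−1) · (41−1) · (53−1) = 36 · 40 · 52 = 74880.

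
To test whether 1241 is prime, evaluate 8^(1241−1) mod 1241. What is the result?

154

8^1 ≡ 8 (mod 1241)
8^2 ≡ 8^2 = 64 ≡ 64 (mod 1241)
8^4 ≡ 64^2 = 4096 ≡ 373 (mod 1241)
8^8 ≡ 373^2 = 139129 ≡ 137 (mod 1241)
8^16 ≡ 137^2 = 18769 ≡ 154 (mod 1241)
8^32 ≡ 154^2 = 23716 ≡ 137 (mod 1241)
8^64 ≡ 137^2 = 18769 ≡ 154 (mod 1241)
8^128 ≡ 154^2 = 23716 ≡ 137 (mod 1241)
8^256 ≡ 137^2 = 18769 ≡ 154 (mod 1241)
8^512 ≡ 154^2 = 23716 ≡ 137 (mod 1241)
8^1024 ≡ 137^2 = 18769 ≡ 154 (mod 1241)
1240 = 1024 + 128 + 64 + 16 + 8 in binary powers of 2.
So 8^1240 ≡ 154 · 137 · 154 · 154 · 137 ≡ 154 (mod 1241).
Since 154 ≠ 1, base 8 is a Fermat witness: 1241 is composite.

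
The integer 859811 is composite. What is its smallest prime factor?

859811 is odd.
Digit sum 32, not divisible by 3.
Ends in 1: not divisible by 5.
7: 859811 = 7·122830 + 1
11: 859811 = 11·78164 + 7
13: 859811 = 13·66139 + 4
17: 859811 = 17·50577 + 2
19: 859811 = 19·45253 + 4
23: 859811 = 23·37383 + 2
29: 859811 = 29·29648 + 19
31: 859811 = 31·27735 + 26
37: 859811 = 37·23238 + 5
41: 859811 = 41·20971

41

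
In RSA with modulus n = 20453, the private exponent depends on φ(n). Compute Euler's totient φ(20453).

20160

Factor: 20453 = 113 · 181.
φ(20453) = (113−1) · (181−1) = 112 · 180 = 20160.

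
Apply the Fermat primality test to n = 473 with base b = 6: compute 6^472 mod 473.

135

6^1 ≡ 6 (mod 473)
6^2 ≡ 6^2 = 36 ≡ 36 (mod 473)
6^4 ≡ 36^2 = 1296 ≡ 350 (mod 473)
6^8 ≡ 350^2 = 122500 ≡ 466 (mod 473)
6^16 ≡ 466^2 = 217156 ≡ 49 (mod 473)
6^32 ≡ 49^2 = 2401 ≡ 36 (mod 473)
6^64 ≡ 36^2 = 1296 ≡ 350 (mod 473)
6^128 ≡ 350^2 = 122500 ≡ 466 (mod 473)
6^256 ≡ 466^2 = 217156 ≡ 49 (mod 473)
472 = 256 + 128 + 64 + 16 + 8 in binary powers of 2.
So 6^472 ≡ 49 · 466 · 350 · 49 · 466 ≡ 135 (mod 473).
Since 135 ≠ 1, base 6 is a Fermat witness: 473 is composite.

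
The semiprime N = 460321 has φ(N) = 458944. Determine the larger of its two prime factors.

φ(n) = (p−1)(q−1) = n − (p+q) + 1, so p + q = 460321 − 458944 + 1 = 1378.
p and q are the roots of t² − 1378t + 460321 = 0.
Discriminant: 1378² − 4·460321 = 1898884 − 1841284 = 57600; √57600 = 240.
q = (1378 − 240)/2 = 569, p = (1378 + 240)/2 = 809.
Check: 569 · 809 = 460321.

809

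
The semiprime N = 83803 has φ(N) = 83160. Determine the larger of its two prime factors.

463

φ(n) = (p−1)(q−1) = n − (p+q) + 1, so p + q = 83803 − 83160 + 1 = 644.
p and q are the roots of t² − 644t + 83803 = 0.
Discriminant: 644² − 4·83803 = 414736 − 335212 = 79524; √79524 = 282.
q = (644 − 282)/2 = 181, p = (644 + 282)/2 = 463.
Check: 181 · 463 = 83803.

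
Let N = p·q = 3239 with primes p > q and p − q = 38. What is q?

41

Since p = q + 38, we have 3239 = q(q + 38), so q² + 38q − 3239 = 0.
Discriminant: 38² + 4·3239 = 1444 + 12956 = 14400; √14400 = 120.
q = (−38 + 120)/2 = 41, and p = q + 38 = 79.
Check: 41 · 79 = 3239.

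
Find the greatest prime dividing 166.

166 = 2 · 83
83 is prime.
So 166 = 2 · 83; the largest prime factor is 83.

83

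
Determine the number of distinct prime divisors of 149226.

6

149226 = 2 · 74613
74613 = 3 · 24871
24871 = 7 · 3553
3553 = 11 · 323
323 = 17 · 19
149226 = 2 · 3 · 7 · 11 · 17 · 19, which has 6 distinct prime factors.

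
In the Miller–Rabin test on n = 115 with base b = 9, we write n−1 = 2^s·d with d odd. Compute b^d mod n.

115 − 1 = 114 = 2^1 · 57, so d = 57.
9^1 ≡ 9 (mod 115)
9^2 ≡ 9^2 = 81 ≡ 81 (mod 115)
9^4 ≡ 81^2 = 6561 ≡ 6 (mod 115)
9^8 ≡ 6^2 = 36 ≡ 36 (mod 115)
9^16 ≡ 36^2 = 1296 ≡ 31 (mod 115)
9^32 ≡ 31^2 = 961 ≡ 41 (mod 115)
57 = 32 + 16 + 8 + 1 in binary powers of 2.
So 9^57 ≡ 41 · 31 · 36 · 9 ≡ 104 (mod 115).
Squaring chain: 104; never reaches −1, so base 9 is a Miller–Rabin witness that 115 is composite.

104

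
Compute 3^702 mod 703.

1

3^1 ≡ 3 (mod 703)
3^2 ≡ 3^2 = 9 ≡ 9 (mod 703)
3^4 ≡ 9^2 = 81 ≡ 81 (mod 703)
3^8 ≡ 81^2 = 6561 ≡ 234 (mod 703)
3^16 ≡ 234^2 = 54756 ≡ 625 (mod 703)
3^32 ≡ 625^2 = 390625 ≡ 460 (mod 703)
3^64 ≡ 460^2 = 211600 ≡ 700 (mod 703)
3^128 ≡ 700^2 = 490000 ≡ 9 (mod 703)
3^256 ≡ 9^2 = 81 ≡ 81 (mod 703)
3^512 ≡ 81^2 = 6561 ≡ 234 (mod 703)
702 = 512 + 128 + 32 + 16 + 8 + 4 + 2 in binary powers of 2.
So 3^702 ≡ 234 · 9 · 460 · 625 · 234 · 81 · 9 ≡ 1 (mod 703).
Since the result is 1, base 3 gives no evidence that 703 is composite.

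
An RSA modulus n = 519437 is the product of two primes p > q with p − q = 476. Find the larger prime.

997

Since p = q + 476, we have 519437 = q(q + 476), so q² + 476q − 519437 = 0.
Discriminant: 476² + 4·519437 = 226576 + 2077748 = 2304324; √2304324 = 1518.
q = (−476 + 1518)/2 = 521, and p = q + 476 = 997.
Check: 521 · 997 = 519437.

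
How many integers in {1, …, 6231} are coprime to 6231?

Factor: 6231 = 3 · 31 · 67.
φ(6231) = (3−1) · (31−1) · (67−1) = 2 · 30 · 66 = 3960.

3960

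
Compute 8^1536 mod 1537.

837

8^1 ≡ 8 (mod 1537)
8^2 ≡ 8^2 = 64 ≡ 64 (mod 1537)
8^4 ≡ 64^2 = 4096 ≡ 1022 (mod 1537)
8^8 ≡ 1022^2 = 1044484 ≡ 861 (mod 1537)
8^16 ≡ 861^2 = 741321 ≡ 487 (mod 1537)
8^32 ≡ 487^2 = 237169 ≡ 471 (mod 1537)
8^64 ≡ 471^2 = 221841 ≡ 513 (mod 1537)
8^128 ≡ 513^2 = 263169 ≡ 342 (mod 1537)
8^256 ≡ 342^2 = 116964 ≡ 152 (mod 1537)
8^512 ≡ 152^2 = 23104 ≡ 49 (mod 1537)
8^1024 ≡ 49^2 = 2401 ≡ 864 (mod 1537)
1536 = 1024 + 512 in binary powers of 2.
So 8^1536 ≡ 864 · 49 ≡ 837 (mod 1537).
Since 837 ≠ 1, base 8 is a Fermat witness: 1537 is composite.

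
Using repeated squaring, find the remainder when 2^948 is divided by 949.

300

2^1 ≡ 2 (mod 949)
2^2 ≡ 2^2 = 4 ≡ 4 (mod 949)
2^4 ≡ 4^2 = 16 ≡ 16 (mod 949)
2^8 ≡ 16^2 = 256 ≡ 256 (mod 949)
2^16 ≡ 256^2 = 65536 ≡ 55 (mod 949)
2^32 ≡ 55^2 = 3025 ≡ 178 (mod 949)
2^64 ≡ 178^2 = 31684 ≡ 367 (mod 949)
2^128 ≡ 367^2 = 134689 ≡ 880 (mod 949)
2^256 ≡ 880^2 = 774400 ≡ 16 (mod 949)
2^512 ≡ 16^2 = 256 ≡ 256 (mod 949)
948 = 512 + 256 + 128 + 32 + 16 + 4 in binary powers of 2.
So 2^948 ≡ 256 · 16 · 880 · 178 · 55 · 16 ≡ 300 (mod 949).
Since 300 ≠ 1, base 2 is a Fermat witness: 949 is composite.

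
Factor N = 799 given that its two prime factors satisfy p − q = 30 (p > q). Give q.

Since p = q + 30, we have 799 = q(q + 30), so q² + 30q − 799 = 0.
Discriminant: 30² + 4·799 = 900 + 3196 = 4096; √4096 = 64.
q = (−30 + 64)/2 = 17, and p = q + 30 = 47.
Check: 17 · 47 = 799.

17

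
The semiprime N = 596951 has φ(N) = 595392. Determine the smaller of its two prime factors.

φ(n) = (p−1)(q−1) = n − (p+q) + 1, so p + q = 596951 − 595392 + 1 = 1560.
p and q are the roots of t² − 1560t + 596951 = 0.
Discriminant: 1560² − 4·596951 = 2433600 − 2387804 = 45796; √45796 = 214.
q = (1560 − 214)/2 = 673, p = (1560 + 214)/2 = 887.
Check: 673 · 887 = 596951.

673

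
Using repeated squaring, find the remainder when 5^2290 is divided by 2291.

111

5^1 ≡ 5 (mod 2291)
5^2 ≡ 5^2 = 25 ≡ 25 (mod 2291)
5^4 ≡ 25^2 = 625 ≡ 625 (mod 2291)
5^8 ≡ 625^2 = 390625 ≡ 1155 (mod 2291)
5^16 ≡ 1155^2 = 1334025 ≡ 663 (mod 2291)
5^32 ≡ 663^2 = 439569 ≡ 1988 (mod 2291)
5^64 ≡ 1988^2 = 3952144 ≡ 169 (mod 2291)
5^128 ≡ 169^2 = 28561 ≡ 1069 (mod 2291)
5^256 ≡ 1069^2 = 1142761 ≡ 1843 (mod 2291)
5^512 ≡ 1843^2 = 3396649 ≡ 1387 (mod 2291)
5^1024 ≡ 1387^2 = 1923769 ≡ 1620 (mod 2291)
5^2048 ≡ 1620^2 = 2624400 ≡ 1205 (mod 2291)
2290 = 2048 + 128 + 64 + 32 + 16 + 2 in binary powers of 2.
So 5^2290 ≡ 1205 · 1069 · 169 · 1988 · 663 · 25 ≡ 111 (mod 2291).
Since 111 ≠ 1, base 5 is a Fermat witness: 2291 is composite.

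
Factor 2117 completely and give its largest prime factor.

73

2117 = 29 · 73
73 is prime.
So 2117 = 29 · 73; the largest prime factor is 73.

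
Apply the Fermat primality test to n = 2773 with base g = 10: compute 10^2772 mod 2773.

1113

10^1 ≡ 10 (mod 2773)
10^2 ≡ 10^2 = 100 ≡ 100 (mod 2773)
10^4 ≡ 100^2 = 10000 ≡ 1681 (mod 2773)
10^8 ≡ 1681^2 = 2825761 ≡ 74 (mod 2773)
10^16 ≡ 74^2 = 5476 ≡ 2703 (mod 2773)
10^32 ≡ 2703^2 = 7306209 ≡ 2127 (mod 2773)
10^64 ≡ 2127^2 = 4524129 ≡ 1366 (mod 2773)
10^128 ≡ 1366^2 = 1865956 ≡ 2500 (mod 2773)
10^256 ≡ 2500^2 = 6250000 ≡ 2431 (mod 2773)
10^512 ≡ 2431^2 = 5909761 ≡ 498 (mod 2773)
10^1024 ≡ 498^2 = 248004 ≡ 1207 (mod 2773)
10^2048 ≡ 1207^2 = 1456849 ≡ 1024 (mod 2773)
2772 = 2048 + 512 + 128 + 64 + 16 + 4 in binary powers of 2.
So 10^2772 ≡ 1024 · 498 · 2500 · 1366 · 2703 · 1681 ≡ 1113 (mod 2773).
Since 1113 ≠ 1, base 10 is a Fermat witness: 2773 is composite.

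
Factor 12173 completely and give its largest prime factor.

47

12173 = 7 · 1739
1739 = 37 · 47
47 is prime.
So 12173 = 7 · 37 · 47; the largest prime factor is 47.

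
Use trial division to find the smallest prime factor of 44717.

44717 is odd.
Digit sum 23, not divisible by 3.
Ends in 7: not divisible by 5.
7: 44717 = 7·6388 + 1
11: 44717 = 11·4065 + 2
13: 44717 = 13·3439 + 10
17: 44717 = 17·2630 + 7
19: 44717 = 19·2353 + 10
23: 44717 = 23·1944 + 5
29: 44717 = 29·1541 + 28
31: 44717 = 31·1442 + 15
37: 44717 = 37·1208 + 21
41: 44717 = 41·1090 + 27
43: 44717 = 43·1039 + 40
47: 44717 = 47·951 + 20
53: 44717 = 53·843 + 38
59: 44717 = 59·757 + 54
61: 44717 = 61·733 + 4
67: 44717 = 67·667 + 28
71: 44717 = 71·629 + 58
73: 44717 = 73·612 + 41
79: 44717 = 79·566 + 3
83: 44717 = 83·538 + 63
89: 44717 = 89·502 + 39
97: 44717 = 97·461

97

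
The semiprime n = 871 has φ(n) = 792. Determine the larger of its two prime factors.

67

φ(n) = (p−1)(q−1) = n − (p+q) + 1, so p + q = 871 − 792 + 1 = 80.
p and q are the roots of t² − 80t + 871 = 0.
Discriminant: 80² − 4·871 = 6400 − 3484 = 2916; √2916 = 54.
q = (80 − 54)/2 = 13, p = (80 + 54)/2 = 67.
Check: 13 · 67 = 871.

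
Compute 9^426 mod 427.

253

9^1 ≡ 9 (mod 427)
9^2 ≡ 9^2 = 81 ≡ 81 (mod 427)
9^4 ≡ 81^2 = 6561 ≡ 156 (mod 427)
9^8 ≡ 156^2 = 24336 ≡ 424 (mod 427)
9^16 ≡ 424^2 = 179776 ≡ 9 (mod 427)
9^32 ≡ 9^2 = 81 ≡ 81 (mod 427)
9^64 ≡ 81^2 = 6561 ≡ 156 (mod 427)
9^128 ≡ 156^2 = 24336 ≡ 424 (mod 427)
9^256 ≡ 424^2 = 179776 ≡ 9 (mod 427)
426 = 256 + 128 + 32 + 8 + 2 in binary powers of 2.
So 9^426 ≡ 9 · 424 · 81 · 424 · 81 ≡ 253 (mod 427).
Since 253 ≠ 1, base 9 is a Fermat witness: 427 is composite.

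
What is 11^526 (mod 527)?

485

11^1 ≡ 11 (mod 527)
11^2 ≡ 11^2 = 121 ≡ 121 (mod 527)
11^4 ≡ 121^2 = 14641 ≡ 412 (mod 527)
11^8 ≡ 412^2 = 169744 ≡ 50 (mod 527)
11^16 ≡ 50^2 = 2500 ≡ 392 (mod 527)
11^32 ≡ 392^2 = 153664 ≡ 307 (mod 527)
11^64 ≡ 307^2 = 94249 ≡ 443 (mod 527)
11^128 ≡ 443^2 = 196249 ≡ 205 (mod 527)
11^256 ≡ 205^2 = 42025 ≡ 392 (mod 527)
11^512 ≡ 392^2 = 153664 ≡ 307 (mod 527)
526 = 512 + 8 + 4 + 2 in binary powers of 2.
So 11^526 ≡ 307 · 50 · 412 · 121 ≡ 485 (mod 527).
Since 485 ≠ 1, base 11 is a Fermat witness: 527 is composite.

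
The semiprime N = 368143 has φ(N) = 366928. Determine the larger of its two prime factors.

φ(n) = (p−1)(q−1) = n − (p+q) + 1, so p + q = 368143 − 366928 + 1 = 1216.
p and q are the roots of t² − 1216t + 368143 = 0.
Discriminant: 1216² − 4·368143 = 1478656 − 1472572 = 6084; √6084 = 78.
q = (1216 − 78)/2 = 569, p = (1216 + 78)/2 = 647.
Check: 569 · 647 = 368143.

647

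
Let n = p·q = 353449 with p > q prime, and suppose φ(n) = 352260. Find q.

φ(n) = (p−1)(q−1) = n − (p+q) + 1, so p + q = 353449 − 352260 + 1 = 1190.
p and q are the roots of t² − 1190t + 353449 = 0.
Discriminant: 1190² − 4·353449 = 1416100 − 1413796 = 2304; √2304 = 48.
q = (1190 − 48)/2 = 571, p = (1190 + 48)/2 = 619.
Check: 571 · 619 = 353449.

571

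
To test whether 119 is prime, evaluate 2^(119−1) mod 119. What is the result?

2^1 ≡ 2 (mod 119)
2^2 ≡ 2^2 = 4 ≡ 4 (mod 119)
2^4 ≡ 4^2 = 16 ≡ 16 (mod 119)
2^8 ≡ 16^2 = 256 ≡ 18 (mod 119)
2^16 ≡ 18^2 = 324 ≡ 86 (mod 119)
2^32 ≡ 86^2 = 7396 ≡ 18 (mod 119)
2^64 ≡ 18^2 = 324 ≡ 86 (mod 119)
118 = 64 + 32 + 16 + 4 + 2 in binary powers of 2.
So 2^118 ≡ 86 · 18 · 86 · 16 · 4 ≡ 30 (mod 119).
Since 30 ≠ 1, base 2 is a Fermat witness: 119 is composite.

30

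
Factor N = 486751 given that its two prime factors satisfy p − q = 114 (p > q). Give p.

757

Since p = q + 114, we have 486751 = q(q + 114), so q² + 114q − 486751 = 0.
Discriminant: 114² + 4·486751 = 12996 + 1947004 = 1960000; √1960000 = 1400.
q = (−114 + 1400)/2 = 643, and p = q + 114 = 757.
Check: 643 · 757 = 486751.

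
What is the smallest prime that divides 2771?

17

2771 is odd.
Digit sum 17, not divisible by 3.
Ends in 1: not divisible by 5.
7: 2771 = 7·395 + 6
11: 2771 = 11·251 + 10
13: 2771 = 13·213 + 2
17: 2771 = 17·163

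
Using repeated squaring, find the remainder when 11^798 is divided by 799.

332

11^1 ≡ 11 (mod 799)
11^2 ≡ 11^2 = 121 ≡ 121 (mod 799)
11^4 ≡ 121^2 = 14641 ≡ 259 (mod 799)
11^8 ≡ 259^2 = 67081 ≡ 764 (mod 799)
11^16 ≡ 764^2 = 583696 ≡ 426 (mod 799)
11^32 ≡ 426^2 = 181476 ≡ 103 (mod 799)
11^64 ≡ 103^2 = 10609 ≡ 222 (mod 799)
11^128 ≡ 222^2 = 49284 ≡ 545 (mod 799)
11^256 ≡ 545^2 = 297025 ≡ 596 (mod 799)
11^512 ≡ 596^2 = 355216 ≡ 460 (mod 799)
798 = 512 + 256 + 16 + 8 + 4 + 2 in binary powers of 2.
So 11^798 ≡ 460 · 596 · 426 · 764 · 259 · 121 ≡ 332 (mod 799).
Since 332 ≠ 1, base 11 is a Fermat witness: 799 is composite.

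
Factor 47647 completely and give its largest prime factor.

53

47647 = 29 · 1643
1643 = 31 · 53
53 is prime.
So 47647 = 29 · 31 · 53; the largest prime factor is 53.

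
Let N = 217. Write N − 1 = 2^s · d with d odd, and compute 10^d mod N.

217 − 1 = 216 = 2^3 · 27, so d = 27.
10^1 ≡ 10 (mod 217)
10^2 ≡ 10^2 = 100 ≡ 100 (mod 217)
10^4 ≡ 100^2 = 10000 ≡ 18 (mod 217)
10^8 ≡ 18^2 = 324 ≡ 107 (mod 217)
10^16 ≡ 107^2 = 11449 ≡ 165 (mod 217)
27 = 16 + 8 + 2 + 1 in binary powers of 2.
So 10^27 ≡ 165 · 107 · 100 · 10 ≡ 97 (mod 217).
Squaring chain: 97 → 78 → 8; never reaches −1, so base 10 is a Miller–Rabin witness that 217 is composite.

97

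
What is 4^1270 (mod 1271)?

1

4^1 ≡ 4 (mod 1271)
4^2 ≡ 4^2 = 16 ≡ 16 (mod 1271)
4^4 ≡ 16^2 = 256 ≡ 256 (mod 1271)
4^8 ≡ 256^2 = 65536 ≡ 715 (mod 1271)
4^16 ≡ 715^2 = 511225 ≡ 283 (mod 1271)
4^32 ≡ 283^2 = 80089 ≡ 16 (mod 1271)
4^64 ≡ 16^2 = 256 ≡ 256 (mod 1271)
4^128 ≡ 256^2 = 65536 ≡ 715 (mod 1271)
4^256 ≡ 715^2 = 511225 ≡ 283 (mod 1271)
4^512 ≡ 283^2 = 80089 ≡ 16 (mod 1271)
4^1024 ≡ 16^2 = 256 ≡ 256 (mod 1271)
1270 = 1024 + 128 + 64 + 32 + 16 + 4 + 2 in binary powers of 2.
So 4^1270 ≡ 256 · 715 · 256 · 16 · 283 · 256 · 16 ≡ 1 (mod 1271).
Since the result is 1, base 4 gives no evidence that 1271 is composite.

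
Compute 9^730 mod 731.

9^1 ≡ 9 (mod 731)
9^2 ≡ 9^2 = 81 ≡ 81 (mod 731)
9^4 ≡ 81^2 = 6561 ≡ 713 (mod 731)
9^8 ≡ 713^2 = 508369 ≡ 324 (mod 731)
9^16 ≡ 324^2 = 104976 ≡ 443 (mod 731)
9^32 ≡ 443^2 = 196249 ≡ 341 (mod 731)
9^64 ≡ 341^2 = 116281 ≡ 52 (mod 731)
9^128 ≡ 52^2 = 2704 ≡ 511 (mod 731)
9^256 ≡ 511^2 = 261121 ≡ 154 (mod 731)
9^512 ≡ 154^2 = 23716 ≡ 324 (mod 731)
730 = 512 + 128 + 64 + 16 + 8 + 2 in binary powers of 2.
So 9^730 ≡ 324 · 511 · 52 · 443 · 324 · 81 ≡ 13 (mod 731).
Since 13 ≠ 1, base 9 is a Fermat witness: 731 is composite.

13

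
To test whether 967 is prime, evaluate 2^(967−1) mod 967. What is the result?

2^1 ≡ 2 (mod 967)
2^2 ≡ 2^2 = 4 ≡ 4 (mod 967)
2^4 ≡ 4^2 = 16 ≡ 16 (mod 967)
2^8 ≡ 16^2 = 256 ≡ 256 (mod 967)
2^16 ≡ 256^2 = 65536 ≡ 747 (mod 967)
2^32 ≡ 747^2 = 558009 ≡ 50 (mod 967)
2^64 ≡ 50^2 = 2500 ≡ 566 (mod 967)
2^128 ≡ 566^2 = 320356 ≡ 279 (mod 967)
2^256 ≡ 279^2 = 77841 ≡ 481 (mod 967)
2^512 ≡ 481^2 = 231361 ≡ 248 (mod 967)
966 = 512 + 256 + 128 + 64 + 4 + 2 in binary powers of 2.
So 2^966 ≡ 248 · 481 · 279 · 566 · 16 · 4 ≡ 1 (mod 967).
Since the result is 1, base 2 gives no evidence that 967 is composite.

1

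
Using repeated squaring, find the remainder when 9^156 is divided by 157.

1

9^1 ≡ 9 (mod 157)
9^2 ≡ 9^2 = 81 ≡ 81 (mod 157)
9^4 ≡ 81^2 = 6561 ≡ 124 (mod 157)
9^8 ≡ 124^2 = 15376 ≡ 147 (mod 157)
9^16 ≡ 147^2 = 21609 ≡ 100 (mod 157)
9^32 ≡ 100^2 = 10000 ≡ 109 (mod 157)
9^64 ≡ 109^2 = 11881 ≡ 106 (mod 157)
9^128 ≡ 106^2 = 11236 ≡ 89 (mod 157)
156 = 128 + 16 + 8 + 4 in binary powers of 2.
So 9^156 ≡ 89 · 100 · 147 · 124 ≡ 1 (mod 157).
Since the result is 1, base 9 gives no evidence that 157 is composite.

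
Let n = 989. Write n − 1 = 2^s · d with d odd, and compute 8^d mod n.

108

989 − 1 = 988 = 2^2 · 247, so d = 247.
8^1 ≡ 8 (mod 989)
8^2 ≡ 8^2 = 64 ≡ 64 (mod 989)
8^4 ≡ 64^2 = 4096 ≡ 140 (mod 989)
8^8 ≡ 140^2 = 19600 ≡ 809 (mod 989)
8^16 ≡ 809^2 = 654481 ≡ 752 (mod 989)
8^32 ≡ 752^2 = 565504 ≡ 785 (mod 989)
8^64 ≡ 785^2 = 616225 ≡ 78 (mod 989)
8^128 ≡ 78^2 = 6084 ≡ 150 (mod 989)
247 = 128 + 64 + 32 + 16 + 4 + 2 + 1 in binary powers of 2.
So 8^247 ≡ 150 · 78 · 785 · 752 · 140 · 64 · 8 ≡ 108 (mod 989).
Squaring chain: 108 → 785; never reaches −1, so base 8 is a Miller–Rabin witness that 989 is composite.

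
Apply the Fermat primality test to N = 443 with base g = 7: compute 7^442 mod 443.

1

7^1 ≡ 7 (mod 443)
7^2 ≡ 7^2 = 49 ≡ 49 (mod 443)
7^4 ≡ 49^2 = 2401 ≡ 186 (mod 443)
7^8 ≡ 186^2 = 34596 ≡ 42 (mod 443)
7^16 ≡ 42^2 = 1764 ≡ 435 (mod 443)
7^32 ≡ 435^2 = 189225 ≡ 64 (mod 443)
7^64 ≡ 64^2 = 4096 ≡ 109 (mod 443)
7^128 ≡ 109^2 = 11881 ≡ 363 (mod 443)
7^256 ≡ 363^2 = 131769 ≡ 198 (mod 443)
442 = 256 + 128 + 32 + 16 + 8 + 2 in binary powers of 2.
So 7^442 ≡ 198 · 363 · 64 · 435 · 42 · 49 ≡ 1 (mod 443).
Since the result is 1, base 7 gives no evidence that 443 is composite.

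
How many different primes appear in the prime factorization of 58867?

58867 = 37^2 · 43
58867 = 37^2 · 43, which has 2 distinct prime factors.

2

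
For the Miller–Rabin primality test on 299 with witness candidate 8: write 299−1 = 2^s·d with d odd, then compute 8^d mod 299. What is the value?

299 − 1 = 298 = 2^1 · 149, so d = 149.
8^1 ≡ 8 (mod 299)
8^2 ≡ 8^2 = 64 ≡ 64 (mod 299)
8^4 ≡ 64^2 = 4096 ≡ 209 (mod 299)
8^8 ≡ 209^2 = 43681 ≡ 27 (mod 299)
8^16 ≡ 27^2 = 729 ≡ 131 (mod 299)
8^32 ≡ 131^2 = 17161 ≡ 118 (mod 299)
8^64 ≡ 118^2 = 13924 ≡ 170 (mod 299)
8^128 ≡ 170^2 = 28900 ≡ 196 (mod 299)
149 = 128 + 16 + 4 + 1 in binary powers of 2.
So 8^149 ≡ 196 · 131 · 209 · 8 ≡ 151 (mod 299).
Squaring chain: 151; never reaches −1, so base 8 is a Miller–Rabin witness that 299 is composite.

151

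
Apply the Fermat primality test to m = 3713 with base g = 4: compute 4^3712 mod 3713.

3033

4^1 ≡ 4 (mod 3713)
4^2 ≡ 4^2 = 16 ≡ 16 (mod 3713)
4^4 ≡ 16^2 = 256 ≡ 256 (mod 3713)
4^8 ≡ 256^2 = 65536 ≡ 2415 (mod 3713)
4^16 ≡ 2415^2 = 5832225 ≡ 2815 (mod 3713)
4^32 ≡ 2815^2 = 7924225 ≡ 683 (mod 3713)
4^64 ≡ 683^2 = 466489 ≡ 2364 (mod 3713)
4^128 ≡ 2364^2 = 5588496 ≡ 431 (mod 3713)
4^256 ≡ 431^2 = 185761 ≡ 111 (mod 3713)
4^512 ≡ 111^2 = 12321 ≡ 1182 (mod 3713)
4^1024 ≡ 1182^2 = 1397124 ≡ 1036 (mod 3713)
4^2048 ≡ 1036^2 = 1073296 ≡ 239 (mod 3713)
3712 = 2048 + 1024 + 512 + 128 in binary powers of 2.
So 4^3712 ≡ 239 · 1036 · 1182 · 431 ≡ 3033 (mod 3713).
Since 3033 ≠ 1, base 4 is a Fermat witness: 3713 is composite.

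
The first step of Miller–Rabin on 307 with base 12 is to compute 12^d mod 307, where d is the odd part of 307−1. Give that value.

306

307 − 1 = 306 = 2^1 · 153, so d = 153.
12^1 ≡ 12 (mod 307)
12^2 ≡ 12^2 = 144 ≡ 144 (mod 307)
12^4 ≡ 144^2 = 20736 ≡ 167 (mod 307)
12^8 ≡ 167^2 = 27889 ≡ 259 (mod 307)
12^16 ≡ 259^2 = 67081 ≡ 155 (mod 307)
12^32 ≡ 155^2 = 24025 ≡ 79 (mod 307)
12^64 ≡ 79^2 = 6241 ≡ 101 (mod 307)
12^128 ≡ 101^2 = 10201 ≡ 70 (mod 307)
153 = 128 + 16 + 8 + 1 in binary powers of 2.
So 12^153 ≡ 70 · 155 · 259 · 12 ≡ 306 (mod 307).
Since 12^d ≡ 306 (mod 307), base 12 does not prove 307 composite.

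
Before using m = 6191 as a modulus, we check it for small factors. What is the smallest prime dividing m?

6191 is odd.
Digit sum 17, not divisible by 3.
Ends in 1: not divisible by 5.
7: 6191 = 7·884 + 3
11: 6191 = 11·562 + 9
13: 6191 = 13·476 + 3
17: 6191 = 17·364 + 3
19: 6191 = 19·325 + 16
23: 6191 = 23·269 + 4
29: 6191 = 29·213 + 14
31: 6191 = 31·199 + 22
37: 6191 = 37·167 + 12
41: 6191 = 41·151

41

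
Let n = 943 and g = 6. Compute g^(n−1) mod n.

210

6^1 ≡ 6 (mod 943)
6^2 ≡ 6^2 = 36 ≡ 36 (mod 943)
6^4 ≡ 36^2 = 1296 ≡ 353 (mod 943)
6^8 ≡ 353^2 = 124609 ≡ 133 (mod 943)
6^16 ≡ 133^2 = 17689 ≡ 715 (mod 943)
6^32 ≡ 715^2 = 511225 ≡ 119 (mod 943)
6^64 ≡ 119^2 = 14161 ≡ 16 (mod 943)
6^128 ≡ 16^2 = 256 ≡ 256 (mod 943)
6^256 ≡ 256^2 = 65536 ≡ 469 (mod 943)
6^512 ≡ 469^2 = 219961 ≡ 242 (mod 943)
942 = 512 + 256 + 128 + 32 + 8 + 4 + 2 in binary powers of 2.
So 6^942 ≡ 242 · 469 · 256 · 119 · 133 · 353 · 36 ≡ 210 (mod 943).
Since 210 ≠ 1, base 6 is a Fermat witness: 943 is composite.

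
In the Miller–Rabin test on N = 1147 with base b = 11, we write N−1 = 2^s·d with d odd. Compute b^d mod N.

1147 − 1 = 1146 = 2^1 · 573, so d = 573.
11^1 ≡ 11 (mod 1147)
11^2 ≡ 11^2 = 121 ≡ 121 (mod 1147)
11^4 ≡ 121^2 = 14641 ≡ 877 (mod 1147)
11^8 ≡ 877^2 = 769129 ≡ 639 (mod 1147)
11^16 ≡ 639^2 = 408321 ≡ 1136 (mod 1147)
11^32 ≡ 1136^2 = 1290496 ≡ 121 (mod 1147)
11^64 ≡ 121^2 = 14641 ≡ 877 (mod 1147)
11^128 ≡ 877^2 = 769129 ≡ 639 (mod 1147)
11^256 ≡ 639^2 = 408321 ≡ 1136 (mod 1147)
11^512 ≡ 1136^2 = 1290496 ≡ 121 (mod 1147)
573 = 512 + 32 + 16 + 8 + 4 + 1 in binary powers of 2.
So 11^573 ≡ 121 · 121 · 1136 · 639 · 877 · 11 ≡ 184 (mod 1147).
Squaring chain: 184; never reaches −1, so base 11 is a Miller–Rabin witness that 1147 is composite.

184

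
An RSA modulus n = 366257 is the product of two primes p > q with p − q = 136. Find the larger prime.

Since p = q + 136, we have 366257 = q(q + 136), so q² + 136q − 366257 = 0.
Discriminant: 136² + 4·366257 = 18496 + 1465028 = 1483524; √1483524 = 1218.
q = (−136 + 1218)/2 = 541, and p = q + 136 = 677.
Check: 541 · 677 = 366257.

677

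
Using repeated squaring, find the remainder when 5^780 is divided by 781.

1

5^1 ≡ 5 (mod 781)
5^2 ≡ 5^2 = 25 ≡ 25 (mod 781)
5^4 ≡ 25^2 = 625 ≡ 625 (mod 781)
5^8 ≡ 625^2 = 390625 ≡ 125 (mod 781)
5^16 ≡ 125^2 = 15625 ≡ 5 (mod 781)
5^32 ≡ 5^2 = 25 ≡ 25 (mod 781)
5^64 ≡ 25^2 = 625 ≡ 625 (mod 781)
5^128 ≡ 625^2 = 390625 ≡ 125 (mod 781)
5^256 ≡ 125^2 = 15625 ≡ 5 (mod 781)
5^512 ≡ 5^2 = 25 ≡ 25 (mod 781)
780 = 512 + 256 + 8 + 4 in binary powers of 2.
So 5^780 ≡ 25 · 5 · 125 · 625 ≡ 1 (mod 781).
Since the result is 1, base 5 gives no evidence that 781 is composite.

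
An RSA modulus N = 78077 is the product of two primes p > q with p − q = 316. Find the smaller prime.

163

Since p = q + 316, we have 78077 = q(q + 316), so q² + 316q − 78077 = 0.
Discriminant: 316² + 4·78077 = 99856 + 312308 = 412164; √412164 = 642.
q = (−316 + 642)/2 = 163, and p = q + 316 = 479.
Check: 163 · 479 = 78077.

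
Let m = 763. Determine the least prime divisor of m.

763 is odd.
Digit sum 16, not divisible by 3.
Ends in 3: not divisible by 5.
7: 763 = 7·109

7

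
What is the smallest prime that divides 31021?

67

31021 is odd.
Digit sum 7, not divisible by 3.
Ends in 1: not divisible by 5.
7: 31021 = 7·4431 + 4
11: 31021 = 11·2820 + 1
13: 31021 = 13·2386 + 3
17: 31021 = 17·1824 + 13
19: 31021 = 19·1632 + 13
23: 31021 = 23·1348 + 17
29: 31021 = 29·1069 + 20
31: 31021 = 31·1000 + 21
37: 31021 = 37·838 + 15
41: 31021 = 41·756 + 25
43: 31021 = 43·721 + 18
47: 31021 = 47·660 + 1
53: 31021 = 53·585 + 16
59: 31021 = 59·525 + 46
61: 31021 = 61·508 + 33
67: 31021 = 67·463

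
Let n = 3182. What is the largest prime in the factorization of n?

43

3182 = 2 · 1591
1591 = 37 · 43
43 is prime.
So 3182 = 2 · 37 · 43; the largest prime factor is 43.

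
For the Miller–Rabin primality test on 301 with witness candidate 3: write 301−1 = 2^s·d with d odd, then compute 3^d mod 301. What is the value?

125

301 − 1 = 300 = 2^2 · 75, so d = 75.
3^1 ≡ 3 (mod 301)
3^2 ≡ 3^2 = 9 ≡ 9 (mod 301)
3^4 ≡ 9^2 = 81 ≡ 81 (mod 301)
3^8 ≡ 81^2 = 6561 ≡ 240 (mod 301)
3^16 ≡ 240^2 = 57600 ≡ 109 (mod 301)
3^32 ≡ 109^2 = 11881 ≡ 142 (mod 301)
3^64 ≡ 142^2 = 20164 ≡ 298 (mod 301)
75 = 64 + 8 + 2 + 1 in binary powers of 2.
So 3^75 ≡ 298 · 240 · 9 · 3 ≡ 125 (mod 301).
Squaring chain: 125 → 274; never reaches −1, so base 3 is a Miller–Rabin witness that 301 is composite.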